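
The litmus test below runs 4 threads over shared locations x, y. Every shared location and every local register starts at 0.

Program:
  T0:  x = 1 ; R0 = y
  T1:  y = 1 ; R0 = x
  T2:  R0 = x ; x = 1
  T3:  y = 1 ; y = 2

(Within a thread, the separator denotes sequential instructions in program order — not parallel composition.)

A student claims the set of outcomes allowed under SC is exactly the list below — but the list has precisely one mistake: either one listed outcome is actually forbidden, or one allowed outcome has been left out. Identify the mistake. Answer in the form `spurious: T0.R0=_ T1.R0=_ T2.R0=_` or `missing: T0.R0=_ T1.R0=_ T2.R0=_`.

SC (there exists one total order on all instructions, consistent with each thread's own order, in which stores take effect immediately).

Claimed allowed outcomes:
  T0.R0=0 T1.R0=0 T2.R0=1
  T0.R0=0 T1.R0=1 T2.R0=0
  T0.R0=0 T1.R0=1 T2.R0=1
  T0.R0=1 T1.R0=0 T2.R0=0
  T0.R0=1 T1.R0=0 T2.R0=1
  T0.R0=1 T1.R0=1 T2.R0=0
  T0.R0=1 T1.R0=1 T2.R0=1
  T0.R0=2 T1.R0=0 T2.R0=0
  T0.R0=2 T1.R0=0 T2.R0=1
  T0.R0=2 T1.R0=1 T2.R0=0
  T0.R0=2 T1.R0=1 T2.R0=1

spurious: T0.R0=0 T1.R0=0 T2.R0=1

outcome vector order: (T0.R0,T1.R0,T2.R0)
SC (10): 0/1/0; 0/1/1; 1/0/0; 1/0/1; 1/1/0; 1/1/1; 2/0/0; 2/0/1; 2/1/0; 2/1/1
claimed∖SC = {0/0/1}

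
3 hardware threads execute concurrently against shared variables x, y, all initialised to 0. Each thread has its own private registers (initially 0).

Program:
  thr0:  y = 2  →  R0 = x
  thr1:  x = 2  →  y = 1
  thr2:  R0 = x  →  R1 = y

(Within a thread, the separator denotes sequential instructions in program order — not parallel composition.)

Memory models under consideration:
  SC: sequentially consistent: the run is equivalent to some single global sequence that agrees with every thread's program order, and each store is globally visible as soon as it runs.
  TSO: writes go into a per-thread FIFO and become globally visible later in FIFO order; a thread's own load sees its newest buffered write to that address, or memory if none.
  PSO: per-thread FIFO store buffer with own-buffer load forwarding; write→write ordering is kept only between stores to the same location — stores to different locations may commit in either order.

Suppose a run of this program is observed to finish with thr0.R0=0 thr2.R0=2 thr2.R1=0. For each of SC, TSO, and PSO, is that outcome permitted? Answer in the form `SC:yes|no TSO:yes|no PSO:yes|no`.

outcome vector order: (thr0.R0,thr2.R0,thr2.R1)
under SC → (0,0,0); (0,0,1); (0,0,2); (0,2,1); (0,2,2); (2,0,0); (2,0,1); (2,0,2); (2,2,0); (2,2,1); (2,2,2)
under TSO → (0,0,0); (0,0,1); (0,0,2); (0,2,0); (0,2,1); (0,2,2); (2,0,0); (2,0,1); (2,0,2); (2,2,0); (2,2,1); (2,2,2)
under PSO → (0,0,0); (0,0,1); (0,0,2); (0,2,0); (0,2,1); (0,2,2); (2,0,0); (2,0,1); (2,0,2); (2,2,0); (2,2,1); (2,2,2)
target (0,2,0) ∈ {TSO,PSO}

SC:no TSO:yes PSO:yes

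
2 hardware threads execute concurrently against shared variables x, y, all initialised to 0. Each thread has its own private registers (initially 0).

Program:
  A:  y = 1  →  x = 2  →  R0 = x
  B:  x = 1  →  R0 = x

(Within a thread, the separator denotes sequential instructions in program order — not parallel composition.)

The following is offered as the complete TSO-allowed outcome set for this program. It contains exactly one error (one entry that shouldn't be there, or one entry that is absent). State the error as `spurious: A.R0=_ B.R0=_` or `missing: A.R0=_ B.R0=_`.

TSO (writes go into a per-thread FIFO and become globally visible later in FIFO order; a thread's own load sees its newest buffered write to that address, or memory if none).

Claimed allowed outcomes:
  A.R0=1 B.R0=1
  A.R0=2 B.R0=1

missing: A.R0=2 B.R0=2

outcome vector order: (A.R0,B.R0)
TSO (3): <1 1>; <2 1>; <2 2>
TSO∖claimed = {<2 2>}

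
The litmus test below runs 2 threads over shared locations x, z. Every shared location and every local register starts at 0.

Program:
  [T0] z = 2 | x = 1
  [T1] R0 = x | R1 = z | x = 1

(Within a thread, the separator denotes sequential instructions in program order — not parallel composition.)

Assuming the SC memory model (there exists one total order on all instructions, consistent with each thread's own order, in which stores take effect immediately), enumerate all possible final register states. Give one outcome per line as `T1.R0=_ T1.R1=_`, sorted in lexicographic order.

T1.R0=0 T1.R1=0
T1.R0=0 T1.R1=2
T1.R0=1 T1.R1=2

outcome vector order: (T1.R0,T1.R1)
|SC outcomes| = 3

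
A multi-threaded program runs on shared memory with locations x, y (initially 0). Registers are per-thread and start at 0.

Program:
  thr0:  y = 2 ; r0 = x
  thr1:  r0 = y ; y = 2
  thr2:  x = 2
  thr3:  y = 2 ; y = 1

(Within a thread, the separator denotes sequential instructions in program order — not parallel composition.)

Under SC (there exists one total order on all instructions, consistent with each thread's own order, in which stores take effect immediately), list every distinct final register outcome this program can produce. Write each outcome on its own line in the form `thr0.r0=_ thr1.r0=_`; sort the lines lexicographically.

thr0.r0=0 thr1.r0=0
thr0.r0=0 thr1.r0=1
thr0.r0=0 thr1.r0=2
thr0.r0=2 thr1.r0=0
thr0.r0=2 thr1.r0=1
thr0.r0=2 thr1.r0=2

outcome vector order: (thr0.r0,thr1.r0)
|SC outcomes| = 6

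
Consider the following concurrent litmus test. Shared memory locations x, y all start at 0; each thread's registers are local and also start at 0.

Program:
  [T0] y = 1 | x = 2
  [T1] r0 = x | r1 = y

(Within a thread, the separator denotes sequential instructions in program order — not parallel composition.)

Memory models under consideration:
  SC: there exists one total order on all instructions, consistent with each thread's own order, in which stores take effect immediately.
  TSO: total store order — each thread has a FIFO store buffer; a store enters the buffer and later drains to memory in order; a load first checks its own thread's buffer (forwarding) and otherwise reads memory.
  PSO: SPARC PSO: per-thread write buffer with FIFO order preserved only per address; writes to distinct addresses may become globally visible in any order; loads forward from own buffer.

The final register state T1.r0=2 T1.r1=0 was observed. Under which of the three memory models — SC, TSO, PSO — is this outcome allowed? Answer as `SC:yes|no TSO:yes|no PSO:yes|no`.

SC:no TSO:no PSO:yes

outcome vector order: (T1.r0,T1.r1)
[SC] allowed = {0/0, 0/1, 2/1}
[TSO] allowed = {0/0, 0/1, 2/1}
[PSO] allowed = {0/0, 0/1, 2/0, 2/1}
target 2/0 ∈ {PSO}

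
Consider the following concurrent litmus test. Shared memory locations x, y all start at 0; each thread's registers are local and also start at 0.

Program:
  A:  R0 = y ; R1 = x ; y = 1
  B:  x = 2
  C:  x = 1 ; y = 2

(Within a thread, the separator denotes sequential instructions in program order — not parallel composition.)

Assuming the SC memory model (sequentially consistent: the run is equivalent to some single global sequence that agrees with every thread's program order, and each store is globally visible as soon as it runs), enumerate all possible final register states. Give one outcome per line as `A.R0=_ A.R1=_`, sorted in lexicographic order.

outcome vector order: (A.R0,A.R1)
|SC outcomes| = 5

A.R0=0 A.R1=0
A.R0=0 A.R1=1
A.R0=0 A.R1=2
A.R0=2 A.R1=1
A.R0=2 A.R1=2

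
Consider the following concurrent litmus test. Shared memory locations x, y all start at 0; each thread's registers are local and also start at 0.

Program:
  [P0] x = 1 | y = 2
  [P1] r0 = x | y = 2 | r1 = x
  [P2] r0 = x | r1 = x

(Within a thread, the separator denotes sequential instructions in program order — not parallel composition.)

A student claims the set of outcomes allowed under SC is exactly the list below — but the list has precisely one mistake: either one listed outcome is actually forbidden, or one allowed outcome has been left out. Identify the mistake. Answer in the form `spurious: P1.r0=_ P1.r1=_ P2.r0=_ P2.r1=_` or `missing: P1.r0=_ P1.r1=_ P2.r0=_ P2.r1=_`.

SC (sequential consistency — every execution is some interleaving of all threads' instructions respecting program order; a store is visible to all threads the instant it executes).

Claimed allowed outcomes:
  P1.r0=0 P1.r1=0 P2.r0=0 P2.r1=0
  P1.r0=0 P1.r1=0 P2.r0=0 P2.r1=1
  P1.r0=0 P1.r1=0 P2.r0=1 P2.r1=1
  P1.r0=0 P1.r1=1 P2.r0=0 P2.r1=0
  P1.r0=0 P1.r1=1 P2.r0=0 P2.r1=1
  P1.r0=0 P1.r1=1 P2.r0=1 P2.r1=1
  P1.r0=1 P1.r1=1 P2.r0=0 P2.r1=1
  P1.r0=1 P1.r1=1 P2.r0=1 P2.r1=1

outcome vector order: (P1.r0,P1.r1,P2.r0,P2.r1)
[SC] allowed = {0/0/0/0; 0/0/0/1; 0/0/1/1; 0/1/0/0; 0/1/0/1; 0/1/1/1; 1/1/0/0; 1/1/0/1; 1/1/1/1}
SC∖claimed = {1/1/0/0}

missing: P1.r0=1 P1.r1=1 P2.r0=0 P2.r1=0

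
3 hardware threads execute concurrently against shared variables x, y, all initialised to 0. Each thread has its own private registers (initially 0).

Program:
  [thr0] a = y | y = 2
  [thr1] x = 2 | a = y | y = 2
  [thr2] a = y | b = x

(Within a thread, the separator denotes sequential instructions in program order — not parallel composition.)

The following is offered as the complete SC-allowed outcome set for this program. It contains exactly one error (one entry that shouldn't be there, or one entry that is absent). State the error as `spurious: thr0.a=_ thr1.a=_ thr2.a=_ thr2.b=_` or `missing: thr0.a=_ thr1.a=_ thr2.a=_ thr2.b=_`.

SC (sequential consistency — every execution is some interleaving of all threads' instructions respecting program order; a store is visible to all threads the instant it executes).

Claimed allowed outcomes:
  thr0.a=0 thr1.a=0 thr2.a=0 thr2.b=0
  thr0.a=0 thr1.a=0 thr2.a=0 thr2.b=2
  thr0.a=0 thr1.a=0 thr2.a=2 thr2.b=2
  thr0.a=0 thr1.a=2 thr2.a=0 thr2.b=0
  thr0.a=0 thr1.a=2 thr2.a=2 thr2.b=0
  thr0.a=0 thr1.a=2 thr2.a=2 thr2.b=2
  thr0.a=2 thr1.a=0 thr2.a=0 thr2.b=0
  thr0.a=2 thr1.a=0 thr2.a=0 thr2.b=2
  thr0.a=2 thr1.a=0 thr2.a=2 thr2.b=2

missing: thr0.a=0 thr1.a=2 thr2.a=0 thr2.b=2

outcome vector order: (thr0.a,thr1.a,thr2.a,thr2.b)
SC: 10 outcomes — {0/0/0/0, 0/0/0/2, 0/0/2/2, 0/2/0/0, 0/2/0/2, 0/2/2/0, 0/2/2/2, 2/0/0/0, 2/0/0/2, 2/0/2/2}
SC∖claimed = {0/2/0/2}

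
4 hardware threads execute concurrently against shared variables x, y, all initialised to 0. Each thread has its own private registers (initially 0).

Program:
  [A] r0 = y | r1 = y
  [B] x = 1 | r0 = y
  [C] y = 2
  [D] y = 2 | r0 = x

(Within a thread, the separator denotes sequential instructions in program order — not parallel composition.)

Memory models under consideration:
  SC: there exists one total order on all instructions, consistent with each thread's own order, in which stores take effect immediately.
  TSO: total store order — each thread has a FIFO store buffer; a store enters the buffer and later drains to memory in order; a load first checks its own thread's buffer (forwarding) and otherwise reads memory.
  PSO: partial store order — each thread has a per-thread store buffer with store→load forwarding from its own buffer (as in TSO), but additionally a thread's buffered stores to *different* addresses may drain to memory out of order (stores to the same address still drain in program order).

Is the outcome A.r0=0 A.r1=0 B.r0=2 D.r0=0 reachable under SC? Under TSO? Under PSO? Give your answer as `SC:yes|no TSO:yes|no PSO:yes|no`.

SC:yes TSO:yes PSO:yes

outcome vector order: (A.r0,A.r1,B.r0,D.r0)
[SC] allowed = {(0,0,0,1) (0,0,2,0) (0,0,2,1) (0,2,0,1) (0,2,2,0) (0,2,2,1) (2,2,0,1) (2,2,2,0) (2,2,2,1)}
[TSO] allowed = {(0,0,0,0) (0,0,0,1) (0,0,2,0) (0,0,2,1) (0,2,0,0) (0,2,0,1) (0,2,2,0) (0,2,2,1) (2,2,0,0) (2,2,0,1) (2,2,2,0) (2,2,2,1)}
[PSO] allowed = {(0,0,0,0) (0,0,0,1) (0,0,2,0) (0,0,2,1) (0,2,0,0) (0,2,0,1) (0,2,2,0) (0,2,2,1) (2,2,0,0) (2,2,0,1) (2,2,2,0) (2,2,2,1)}
target (0,0,2,0) ∈ {SC,TSO,PSO}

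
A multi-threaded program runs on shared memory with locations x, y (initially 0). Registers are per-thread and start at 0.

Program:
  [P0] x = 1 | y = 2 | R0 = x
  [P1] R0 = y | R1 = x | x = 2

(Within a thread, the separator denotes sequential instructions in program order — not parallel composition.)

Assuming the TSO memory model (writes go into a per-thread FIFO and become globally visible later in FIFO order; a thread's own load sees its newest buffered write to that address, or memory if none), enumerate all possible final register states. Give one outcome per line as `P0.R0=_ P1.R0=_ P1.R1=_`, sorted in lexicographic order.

P0.R0=1 P1.R0=0 P1.R1=0
P0.R0=1 P1.R0=0 P1.R1=1
P0.R0=1 P1.R0=2 P1.R1=1
P0.R0=2 P1.R0=0 P1.R1=0
P0.R0=2 P1.R0=0 P1.R1=1
P0.R0=2 P1.R0=2 P1.R1=1

outcome vector order: (P0.R0,P1.R0,P1.R1)
|TSO outcomes| = 6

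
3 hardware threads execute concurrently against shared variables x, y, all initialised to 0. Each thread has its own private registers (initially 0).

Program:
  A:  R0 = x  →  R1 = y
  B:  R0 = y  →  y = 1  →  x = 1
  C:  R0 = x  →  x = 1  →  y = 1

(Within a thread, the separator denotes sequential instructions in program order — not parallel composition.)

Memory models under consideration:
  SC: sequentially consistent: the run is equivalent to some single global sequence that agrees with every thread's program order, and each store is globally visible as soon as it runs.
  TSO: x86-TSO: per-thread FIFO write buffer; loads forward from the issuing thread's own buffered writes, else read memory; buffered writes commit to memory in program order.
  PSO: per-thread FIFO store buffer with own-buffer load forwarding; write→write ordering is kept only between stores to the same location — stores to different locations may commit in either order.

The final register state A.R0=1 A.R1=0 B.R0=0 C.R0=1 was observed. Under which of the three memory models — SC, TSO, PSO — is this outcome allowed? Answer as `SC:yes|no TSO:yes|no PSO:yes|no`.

SC:no TSO:no PSO:yes

outcome vector order: (A.R0,A.R1,B.R0,C.R0)
under SC → 0000; 0001; 0010; 0100; 0101; 0110; 1000; 1010; 1100; 1101; 1110
under TSO → 0000; 0001; 0010; 0100; 0101; 0110; 1000; 1010; 1100; 1101; 1110
under PSO → 0000; 0001; 0010; 0100; 0101; 0110; 1000; 1001; 1010; 1100; 1101; 1110
target 1001 ∈ {PSO}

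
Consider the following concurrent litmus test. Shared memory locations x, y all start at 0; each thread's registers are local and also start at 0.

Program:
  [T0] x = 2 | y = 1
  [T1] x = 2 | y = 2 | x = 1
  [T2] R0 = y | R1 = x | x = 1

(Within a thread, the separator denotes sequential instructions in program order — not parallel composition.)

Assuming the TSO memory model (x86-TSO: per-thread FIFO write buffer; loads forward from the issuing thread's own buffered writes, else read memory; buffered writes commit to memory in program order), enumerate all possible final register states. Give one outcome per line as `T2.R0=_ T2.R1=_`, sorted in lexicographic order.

outcome vector order: (T2.R0,T2.R1)
|TSO outcomes| = 7

T2.R0=0 T2.R1=0
T2.R0=0 T2.R1=1
T2.R0=0 T2.R1=2
T2.R0=1 T2.R1=1
T2.R0=1 T2.R1=2
T2.R0=2 T2.R1=1
T2.R0=2 T2.R1=2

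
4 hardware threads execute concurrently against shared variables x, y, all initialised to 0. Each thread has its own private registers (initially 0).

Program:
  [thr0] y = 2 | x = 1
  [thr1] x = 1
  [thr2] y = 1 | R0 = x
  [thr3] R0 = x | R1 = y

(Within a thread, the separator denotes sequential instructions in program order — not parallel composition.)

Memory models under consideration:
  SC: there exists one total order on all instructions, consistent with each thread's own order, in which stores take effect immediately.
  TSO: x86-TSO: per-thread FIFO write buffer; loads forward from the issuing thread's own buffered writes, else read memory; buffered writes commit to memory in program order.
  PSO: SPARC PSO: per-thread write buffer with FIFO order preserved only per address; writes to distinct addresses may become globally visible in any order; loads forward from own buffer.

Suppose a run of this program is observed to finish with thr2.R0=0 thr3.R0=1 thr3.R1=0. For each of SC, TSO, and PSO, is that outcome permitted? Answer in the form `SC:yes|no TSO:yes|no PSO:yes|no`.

outcome vector order: (thr2.R0,thr3.R0,thr3.R1)
SC (11): <0 0 0>, <0 0 1>, <0 0 2>, <0 1 1>, <0 1 2>, <1 0 0>, <1 0 1>, <1 0 2>, <1 1 0>, <1 1 1>, <1 1 2>
TSO (12): <0 0 0>, <0 0 1>, <0 0 2>, <0 1 0>, <0 1 1>, <0 1 2>, <1 0 0>, <1 0 1>, <1 0 2>, <1 1 0>, <1 1 1>, <1 1 2>
PSO (12): <0 0 0>, <0 0 1>, <0 0 2>, <0 1 0>, <0 1 1>, <0 1 2>, <1 0 0>, <1 0 1>, <1 0 2>, <1 1 0>, <1 1 1>, <1 1 2>
target <0 1 0> ∈ {TSO,PSO}

SC:no TSO:yes PSO:yes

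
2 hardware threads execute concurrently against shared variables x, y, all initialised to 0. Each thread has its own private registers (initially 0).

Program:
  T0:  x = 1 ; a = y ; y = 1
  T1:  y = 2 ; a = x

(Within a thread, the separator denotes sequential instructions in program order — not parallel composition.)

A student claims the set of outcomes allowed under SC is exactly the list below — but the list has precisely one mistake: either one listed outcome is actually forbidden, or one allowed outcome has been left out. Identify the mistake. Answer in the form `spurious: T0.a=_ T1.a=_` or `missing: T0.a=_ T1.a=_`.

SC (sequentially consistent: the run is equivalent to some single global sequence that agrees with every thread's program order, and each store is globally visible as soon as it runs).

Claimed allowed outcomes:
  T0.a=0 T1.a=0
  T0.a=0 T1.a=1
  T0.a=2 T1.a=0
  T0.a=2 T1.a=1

spurious: T0.a=0 T1.a=0

outcome vector order: (T0.a,T1.a)
SC (3): <0 1> <2 0> <2 1>
claimed∖SC = {<0 0>}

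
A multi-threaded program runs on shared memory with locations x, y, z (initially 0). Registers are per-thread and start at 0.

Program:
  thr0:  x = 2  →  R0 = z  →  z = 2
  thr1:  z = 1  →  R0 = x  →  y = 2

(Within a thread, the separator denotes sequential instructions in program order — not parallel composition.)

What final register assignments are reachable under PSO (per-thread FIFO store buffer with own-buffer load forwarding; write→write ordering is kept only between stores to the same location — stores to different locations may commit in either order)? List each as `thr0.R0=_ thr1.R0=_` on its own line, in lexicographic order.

thr0.R0=0 thr1.R0=0
thr0.R0=0 thr1.R0=2
thr0.R0=1 thr1.R0=0
thr0.R0=1 thr1.R0=2

outcome vector order: (thr0.R0,thr1.R0)
|PSO outcomes| = 4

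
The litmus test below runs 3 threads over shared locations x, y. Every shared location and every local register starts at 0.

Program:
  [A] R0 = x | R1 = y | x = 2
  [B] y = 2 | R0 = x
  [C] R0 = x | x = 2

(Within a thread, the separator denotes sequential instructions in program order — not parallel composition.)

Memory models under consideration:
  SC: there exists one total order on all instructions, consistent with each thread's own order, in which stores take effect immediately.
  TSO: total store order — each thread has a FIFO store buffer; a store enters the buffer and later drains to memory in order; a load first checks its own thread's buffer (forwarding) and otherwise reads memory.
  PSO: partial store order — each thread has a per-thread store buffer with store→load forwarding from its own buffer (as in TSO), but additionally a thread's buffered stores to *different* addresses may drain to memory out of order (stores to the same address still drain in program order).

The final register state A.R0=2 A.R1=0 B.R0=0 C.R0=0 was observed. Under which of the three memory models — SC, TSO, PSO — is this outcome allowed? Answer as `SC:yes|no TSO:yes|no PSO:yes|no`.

outcome vector order: (A.R0,A.R1,B.R0,C.R0)
under SC → (0,0,0,0) (0,0,0,2) (0,0,2,0) (0,0,2,2) (0,2,0,0) (0,2,0,2) (0,2,2,0) (0,2,2,2) (2,0,2,0) (2,2,0,0) (2,2,2,0)
under TSO → (0,0,0,0) (0,0,0,2) (0,0,2,0) (0,0,2,2) (0,2,0,0) (0,2,0,2) (0,2,2,0) (0,2,2,2) (2,0,0,0) (2,0,2,0) (2,2,0,0) (2,2,2,0)
under PSO → (0,0,0,0) (0,0,0,2) (0,0,2,0) (0,0,2,2) (0,2,0,0) (0,2,0,2) (0,2,2,0) (0,2,2,2) (2,0,0,0) (2,0,2,0) (2,2,0,0) (2,2,2,0)
target (2,0,0,0) ∈ {TSO,PSO}

SC:no TSO:yes PSO:yes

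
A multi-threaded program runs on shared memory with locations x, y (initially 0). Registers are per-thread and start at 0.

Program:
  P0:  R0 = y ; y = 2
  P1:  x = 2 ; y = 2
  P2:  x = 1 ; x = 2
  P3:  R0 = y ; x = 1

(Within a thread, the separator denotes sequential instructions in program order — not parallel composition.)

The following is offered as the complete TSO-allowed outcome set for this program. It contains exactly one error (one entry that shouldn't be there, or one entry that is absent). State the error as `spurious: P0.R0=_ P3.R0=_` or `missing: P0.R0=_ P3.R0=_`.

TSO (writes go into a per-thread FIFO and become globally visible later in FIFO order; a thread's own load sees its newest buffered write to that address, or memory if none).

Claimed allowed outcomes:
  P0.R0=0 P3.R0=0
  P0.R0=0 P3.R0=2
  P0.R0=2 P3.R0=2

outcome vector order: (P0.R0,P3.R0)
TSO: 4 outcomes — {00, 02, 20, 22}
TSO∖claimed = {20}

missing: P0.R0=2 P3.R0=0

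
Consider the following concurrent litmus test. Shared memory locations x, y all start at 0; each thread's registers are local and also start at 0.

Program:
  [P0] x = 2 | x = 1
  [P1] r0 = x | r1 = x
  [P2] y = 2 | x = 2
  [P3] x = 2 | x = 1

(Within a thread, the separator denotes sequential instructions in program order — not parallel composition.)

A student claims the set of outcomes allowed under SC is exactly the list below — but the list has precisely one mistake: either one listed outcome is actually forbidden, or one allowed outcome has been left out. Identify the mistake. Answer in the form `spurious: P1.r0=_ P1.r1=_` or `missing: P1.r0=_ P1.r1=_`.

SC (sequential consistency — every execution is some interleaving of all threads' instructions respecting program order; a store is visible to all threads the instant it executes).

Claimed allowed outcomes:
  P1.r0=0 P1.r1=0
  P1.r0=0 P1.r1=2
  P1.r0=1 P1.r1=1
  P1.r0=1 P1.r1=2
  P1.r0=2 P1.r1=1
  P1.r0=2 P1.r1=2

outcome vector order: (P1.r0,P1.r1)
under SC → <0 0>; <0 1>; <0 2>; <1 1>; <1 2>; <2 1>; <2 2>
SC∖claimed = {<0 1>}

missing: P1.r0=0 P1.r1=1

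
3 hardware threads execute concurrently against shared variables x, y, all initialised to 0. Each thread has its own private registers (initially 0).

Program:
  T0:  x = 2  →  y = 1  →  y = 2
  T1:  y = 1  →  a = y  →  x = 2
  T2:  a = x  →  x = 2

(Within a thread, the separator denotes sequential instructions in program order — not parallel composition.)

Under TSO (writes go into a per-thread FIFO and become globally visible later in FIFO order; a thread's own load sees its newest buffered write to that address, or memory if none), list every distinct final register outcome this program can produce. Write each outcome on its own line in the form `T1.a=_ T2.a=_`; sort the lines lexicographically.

outcome vector order: (T1.a,T2.a)
|TSO outcomes| = 4

T1.a=1 T2.a=0
T1.a=1 T2.a=2
T1.a=2 T2.a=0
T1.a=2 T2.a=2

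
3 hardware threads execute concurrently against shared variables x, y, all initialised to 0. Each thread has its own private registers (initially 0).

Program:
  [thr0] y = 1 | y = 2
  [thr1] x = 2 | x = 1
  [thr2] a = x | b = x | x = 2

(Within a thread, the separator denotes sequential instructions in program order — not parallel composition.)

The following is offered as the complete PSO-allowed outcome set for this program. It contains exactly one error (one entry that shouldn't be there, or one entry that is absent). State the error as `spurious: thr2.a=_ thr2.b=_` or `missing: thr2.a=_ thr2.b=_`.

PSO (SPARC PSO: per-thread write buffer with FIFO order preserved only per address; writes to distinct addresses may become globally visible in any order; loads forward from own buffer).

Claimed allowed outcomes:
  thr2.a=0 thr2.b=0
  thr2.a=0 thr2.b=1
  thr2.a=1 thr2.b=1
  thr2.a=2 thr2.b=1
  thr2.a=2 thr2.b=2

missing: thr2.a=0 thr2.b=2

outcome vector order: (thr2.a,thr2.b)
PSO: 6 outcomes — {(0,0), (0,1), (0,2), (1,1), (2,1), (2,2)}
PSO∖claimed = {(0,2)}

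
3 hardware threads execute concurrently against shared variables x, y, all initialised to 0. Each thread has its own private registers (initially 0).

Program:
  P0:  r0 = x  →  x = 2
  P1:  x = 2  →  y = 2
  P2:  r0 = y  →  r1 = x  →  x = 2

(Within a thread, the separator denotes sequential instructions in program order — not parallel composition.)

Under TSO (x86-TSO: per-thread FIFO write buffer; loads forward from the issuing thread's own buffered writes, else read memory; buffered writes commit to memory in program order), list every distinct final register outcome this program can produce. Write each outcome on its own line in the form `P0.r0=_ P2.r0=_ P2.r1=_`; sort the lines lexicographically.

outcome vector order: (P0.r0,P2.r0,P2.r1)
|TSO outcomes| = 6

P0.r0=0 P2.r0=0 P2.r1=0
P0.r0=0 P2.r0=0 P2.r1=2
P0.r0=0 P2.r0=2 P2.r1=2
P0.r0=2 P2.r0=0 P2.r1=0
P0.r0=2 P2.r0=0 P2.r1=2
P0.r0=2 P2.r0=2 P2.r1=2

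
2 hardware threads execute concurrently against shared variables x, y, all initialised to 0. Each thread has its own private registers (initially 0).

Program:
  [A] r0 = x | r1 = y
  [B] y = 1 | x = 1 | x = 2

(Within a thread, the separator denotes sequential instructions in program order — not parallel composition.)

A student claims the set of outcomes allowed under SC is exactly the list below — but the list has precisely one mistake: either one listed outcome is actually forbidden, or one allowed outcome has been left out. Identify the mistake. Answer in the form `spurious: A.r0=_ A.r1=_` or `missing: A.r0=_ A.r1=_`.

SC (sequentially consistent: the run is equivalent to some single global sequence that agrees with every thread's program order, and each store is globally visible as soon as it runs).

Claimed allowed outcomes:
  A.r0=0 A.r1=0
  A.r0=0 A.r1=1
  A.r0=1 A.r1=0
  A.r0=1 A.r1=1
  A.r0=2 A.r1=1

outcome vector order: (A.r0,A.r1)
[SC] allowed = {(0,0) (0,1) (1,1) (2,1)}
claimed∖SC = {(1,0)}

spurious: A.r0=1 A.r1=0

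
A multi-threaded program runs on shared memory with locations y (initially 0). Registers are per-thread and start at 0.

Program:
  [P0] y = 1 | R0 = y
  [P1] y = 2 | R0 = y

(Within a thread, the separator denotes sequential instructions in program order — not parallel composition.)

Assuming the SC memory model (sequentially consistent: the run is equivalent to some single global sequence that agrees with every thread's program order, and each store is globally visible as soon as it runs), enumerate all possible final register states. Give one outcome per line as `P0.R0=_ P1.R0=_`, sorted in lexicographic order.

outcome vector order: (P0.R0,P1.R0)
|SC outcomes| = 3

P0.R0=1 P1.R0=1
P0.R0=1 P1.R0=2
P0.R0=2 P1.R0=2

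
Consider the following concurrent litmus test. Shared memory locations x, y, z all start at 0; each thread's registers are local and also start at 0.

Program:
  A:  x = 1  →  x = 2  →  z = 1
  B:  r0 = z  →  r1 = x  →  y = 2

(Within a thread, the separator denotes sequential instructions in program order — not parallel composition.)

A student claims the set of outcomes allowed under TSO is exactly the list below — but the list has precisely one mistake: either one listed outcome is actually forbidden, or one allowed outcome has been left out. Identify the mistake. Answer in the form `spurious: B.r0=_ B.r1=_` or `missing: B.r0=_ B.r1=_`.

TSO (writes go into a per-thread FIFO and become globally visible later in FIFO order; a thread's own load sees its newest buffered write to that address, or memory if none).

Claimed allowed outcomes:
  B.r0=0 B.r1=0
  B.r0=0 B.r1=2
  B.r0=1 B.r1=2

missing: B.r0=0 B.r1=1

outcome vector order: (B.r0,B.r1)
TSO: 4 outcomes — {00; 01; 02; 12}
TSO∖claimed = {01}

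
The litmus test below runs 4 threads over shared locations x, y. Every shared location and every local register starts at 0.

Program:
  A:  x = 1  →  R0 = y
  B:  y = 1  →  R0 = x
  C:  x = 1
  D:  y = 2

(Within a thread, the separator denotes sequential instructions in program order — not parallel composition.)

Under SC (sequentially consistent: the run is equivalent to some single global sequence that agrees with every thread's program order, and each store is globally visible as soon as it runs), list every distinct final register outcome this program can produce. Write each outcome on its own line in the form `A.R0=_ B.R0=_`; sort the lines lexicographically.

A.R0=0 B.R0=1
A.R0=1 B.R0=0
A.R0=1 B.R0=1
A.R0=2 B.R0=0
A.R0=2 B.R0=1

outcome vector order: (A.R0,B.R0)
|SC outcomes| = 5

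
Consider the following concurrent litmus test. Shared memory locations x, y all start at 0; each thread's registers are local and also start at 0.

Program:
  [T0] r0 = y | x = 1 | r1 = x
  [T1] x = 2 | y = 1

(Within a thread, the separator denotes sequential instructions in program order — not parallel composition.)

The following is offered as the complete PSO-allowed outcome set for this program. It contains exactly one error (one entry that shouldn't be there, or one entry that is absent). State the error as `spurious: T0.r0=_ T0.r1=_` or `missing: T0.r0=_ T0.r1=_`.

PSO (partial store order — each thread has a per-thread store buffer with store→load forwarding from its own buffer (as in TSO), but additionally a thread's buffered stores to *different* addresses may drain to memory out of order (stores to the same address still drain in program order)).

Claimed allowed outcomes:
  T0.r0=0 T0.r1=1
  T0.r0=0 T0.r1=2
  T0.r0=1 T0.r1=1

outcome vector order: (T0.r0,T0.r1)
under PSO → 01; 02; 11; 12
PSO∖claimed = {12}

missing: T0.r0=1 T0.r1=2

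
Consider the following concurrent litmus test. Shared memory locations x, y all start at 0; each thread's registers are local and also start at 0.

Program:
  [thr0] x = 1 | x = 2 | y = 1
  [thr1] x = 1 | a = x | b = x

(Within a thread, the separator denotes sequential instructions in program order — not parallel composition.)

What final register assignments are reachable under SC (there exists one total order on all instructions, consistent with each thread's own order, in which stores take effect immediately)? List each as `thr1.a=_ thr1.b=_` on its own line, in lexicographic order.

thr1.a=1 thr1.b=1
thr1.a=1 thr1.b=2
thr1.a=2 thr1.b=2

outcome vector order: (thr1.a,thr1.b)
|SC outcomes| = 3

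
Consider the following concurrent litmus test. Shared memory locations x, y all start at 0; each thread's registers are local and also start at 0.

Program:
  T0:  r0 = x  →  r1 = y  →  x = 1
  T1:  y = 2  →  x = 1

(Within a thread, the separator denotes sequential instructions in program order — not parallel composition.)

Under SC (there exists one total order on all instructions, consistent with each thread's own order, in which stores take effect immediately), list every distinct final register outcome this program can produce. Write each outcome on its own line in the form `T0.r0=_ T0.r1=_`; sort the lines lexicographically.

T0.r0=0 T0.r1=0
T0.r0=0 T0.r1=2
T0.r0=1 T0.r1=2

outcome vector order: (T0.r0,T0.r1)
|SC outcomes| = 3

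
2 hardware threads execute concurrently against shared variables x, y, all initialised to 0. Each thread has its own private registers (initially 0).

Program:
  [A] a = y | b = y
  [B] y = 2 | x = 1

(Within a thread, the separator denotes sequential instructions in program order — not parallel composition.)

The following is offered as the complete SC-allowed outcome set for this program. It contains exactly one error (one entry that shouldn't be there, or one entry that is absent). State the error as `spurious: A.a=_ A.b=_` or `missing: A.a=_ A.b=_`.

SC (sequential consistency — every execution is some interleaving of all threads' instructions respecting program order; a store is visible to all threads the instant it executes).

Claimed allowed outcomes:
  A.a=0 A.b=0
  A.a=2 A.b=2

missing: A.a=0 A.b=2

outcome vector order: (A.a,A.b)
SC: 3 outcomes — {0/0; 0/2; 2/2}
SC∖claimed = {0/2}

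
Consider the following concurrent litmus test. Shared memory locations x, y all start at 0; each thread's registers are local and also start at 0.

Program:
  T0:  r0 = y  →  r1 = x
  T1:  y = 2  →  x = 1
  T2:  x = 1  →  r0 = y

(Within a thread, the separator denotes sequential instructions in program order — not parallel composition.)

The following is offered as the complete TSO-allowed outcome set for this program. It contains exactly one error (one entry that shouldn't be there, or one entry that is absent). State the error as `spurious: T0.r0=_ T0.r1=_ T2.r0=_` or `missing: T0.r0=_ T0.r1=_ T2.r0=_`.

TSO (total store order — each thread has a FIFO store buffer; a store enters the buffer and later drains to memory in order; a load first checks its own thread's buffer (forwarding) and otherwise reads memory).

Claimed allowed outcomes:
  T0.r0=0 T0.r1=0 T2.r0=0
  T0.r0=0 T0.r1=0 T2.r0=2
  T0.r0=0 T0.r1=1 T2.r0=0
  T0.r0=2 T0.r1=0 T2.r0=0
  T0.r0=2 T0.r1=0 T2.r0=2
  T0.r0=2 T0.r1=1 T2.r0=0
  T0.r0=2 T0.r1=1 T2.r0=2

outcome vector order: (T0.r0,T0.r1,T2.r0)
TSO: 8 outcomes — {0/0/0 0/0/2 0/1/0 0/1/2 2/0/0 2/0/2 2/1/0 2/1/2}
TSO∖claimed = {0/1/2}

missing: T0.r0=0 T0.r1=1 T2.r0=2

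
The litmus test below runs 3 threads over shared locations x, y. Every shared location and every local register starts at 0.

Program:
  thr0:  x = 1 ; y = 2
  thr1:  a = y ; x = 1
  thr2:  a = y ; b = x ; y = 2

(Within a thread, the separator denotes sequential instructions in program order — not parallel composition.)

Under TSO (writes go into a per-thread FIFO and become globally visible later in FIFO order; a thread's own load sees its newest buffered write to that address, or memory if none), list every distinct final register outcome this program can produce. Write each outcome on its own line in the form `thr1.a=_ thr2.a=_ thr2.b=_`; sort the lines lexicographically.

thr1.a=0 thr2.a=0 thr2.b=0
thr1.a=0 thr2.a=0 thr2.b=1
thr1.a=0 thr2.a=2 thr2.b=1
thr1.a=2 thr2.a=0 thr2.b=0
thr1.a=2 thr2.a=0 thr2.b=1
thr1.a=2 thr2.a=2 thr2.b=1

outcome vector order: (thr1.a,thr2.a,thr2.b)
|TSO outcomes| = 6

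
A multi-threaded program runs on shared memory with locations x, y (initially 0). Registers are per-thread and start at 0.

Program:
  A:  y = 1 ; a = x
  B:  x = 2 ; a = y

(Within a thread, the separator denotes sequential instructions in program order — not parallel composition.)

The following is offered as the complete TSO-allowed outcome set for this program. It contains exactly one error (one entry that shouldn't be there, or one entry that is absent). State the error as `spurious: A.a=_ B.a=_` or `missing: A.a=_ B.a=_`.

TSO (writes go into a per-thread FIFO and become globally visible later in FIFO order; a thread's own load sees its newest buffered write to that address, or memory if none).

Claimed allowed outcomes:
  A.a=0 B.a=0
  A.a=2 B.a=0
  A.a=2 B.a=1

missing: A.a=0 B.a=1

outcome vector order: (A.a,B.a)
under TSO → <0 0>, <0 1>, <2 0>, <2 1>
TSO∖claimed = {<0 1>}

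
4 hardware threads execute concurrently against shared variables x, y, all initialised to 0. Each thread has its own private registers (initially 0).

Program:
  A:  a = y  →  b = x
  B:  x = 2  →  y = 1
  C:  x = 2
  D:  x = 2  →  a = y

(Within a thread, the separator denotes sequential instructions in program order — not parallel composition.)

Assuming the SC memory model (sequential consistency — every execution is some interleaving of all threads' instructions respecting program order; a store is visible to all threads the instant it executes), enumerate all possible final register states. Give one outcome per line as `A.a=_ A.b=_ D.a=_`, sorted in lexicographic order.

A.a=0 A.b=0 D.a=0
A.a=0 A.b=0 D.a=1
A.a=0 A.b=2 D.a=0
A.a=0 A.b=2 D.a=1
A.a=1 A.b=2 D.a=0
A.a=1 A.b=2 D.a=1

outcome vector order: (A.a,A.b,D.a)
|SC outcomes| = 6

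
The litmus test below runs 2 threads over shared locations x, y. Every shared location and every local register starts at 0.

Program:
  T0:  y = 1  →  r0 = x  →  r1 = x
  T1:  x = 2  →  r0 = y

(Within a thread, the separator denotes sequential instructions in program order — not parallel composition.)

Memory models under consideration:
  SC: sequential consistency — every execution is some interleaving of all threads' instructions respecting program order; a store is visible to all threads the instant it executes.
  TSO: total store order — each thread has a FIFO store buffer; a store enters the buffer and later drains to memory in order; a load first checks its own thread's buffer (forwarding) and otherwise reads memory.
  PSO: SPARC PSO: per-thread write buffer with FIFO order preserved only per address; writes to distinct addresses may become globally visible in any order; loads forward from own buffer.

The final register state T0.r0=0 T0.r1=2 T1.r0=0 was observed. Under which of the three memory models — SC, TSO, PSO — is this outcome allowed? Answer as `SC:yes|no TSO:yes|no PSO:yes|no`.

outcome vector order: (T0.r0,T0.r1,T1.r0)
[SC] allowed = {001, 021, 220, 221}
[TSO] allowed = {000, 001, 020, 021, 220, 221}
[PSO] allowed = {000, 001, 020, 021, 220, 221}
target 020 ∈ {TSO,PSO}

SC:no TSO:yes PSO:yes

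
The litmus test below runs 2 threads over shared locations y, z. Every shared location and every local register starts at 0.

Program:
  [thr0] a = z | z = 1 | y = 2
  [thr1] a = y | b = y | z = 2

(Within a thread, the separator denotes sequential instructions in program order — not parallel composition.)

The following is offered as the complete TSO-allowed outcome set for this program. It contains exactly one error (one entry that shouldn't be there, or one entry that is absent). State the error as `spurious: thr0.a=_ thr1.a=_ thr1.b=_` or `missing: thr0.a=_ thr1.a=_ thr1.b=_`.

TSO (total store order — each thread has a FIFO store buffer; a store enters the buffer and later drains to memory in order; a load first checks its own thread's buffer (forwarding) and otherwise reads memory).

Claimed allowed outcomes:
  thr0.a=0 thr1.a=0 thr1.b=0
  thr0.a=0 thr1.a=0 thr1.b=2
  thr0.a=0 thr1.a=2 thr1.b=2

outcome vector order: (thr0.a,thr1.a,thr1.b)
[TSO] allowed = {000, 002, 022, 200}
TSO∖claimed = {200}

missing: thr0.a=2 thr1.a=0 thr1.b=0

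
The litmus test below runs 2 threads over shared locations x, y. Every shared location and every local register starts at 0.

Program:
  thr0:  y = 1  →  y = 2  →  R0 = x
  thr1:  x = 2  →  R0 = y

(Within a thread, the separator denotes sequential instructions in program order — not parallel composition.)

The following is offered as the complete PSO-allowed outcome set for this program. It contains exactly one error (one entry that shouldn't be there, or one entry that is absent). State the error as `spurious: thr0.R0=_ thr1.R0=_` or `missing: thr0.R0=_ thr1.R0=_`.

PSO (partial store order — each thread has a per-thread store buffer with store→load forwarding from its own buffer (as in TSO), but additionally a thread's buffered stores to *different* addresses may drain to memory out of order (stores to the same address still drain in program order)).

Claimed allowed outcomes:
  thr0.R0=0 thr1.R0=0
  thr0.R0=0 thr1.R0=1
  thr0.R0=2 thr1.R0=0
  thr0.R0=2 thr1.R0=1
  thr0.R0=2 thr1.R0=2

outcome vector order: (thr0.R0,thr1.R0)
[PSO] allowed = {<0 0> <0 1> <0 2> <2 0> <2 1> <2 2>}
PSO∖claimed = {<0 2>}

missing: thr0.R0=0 thr1.R0=2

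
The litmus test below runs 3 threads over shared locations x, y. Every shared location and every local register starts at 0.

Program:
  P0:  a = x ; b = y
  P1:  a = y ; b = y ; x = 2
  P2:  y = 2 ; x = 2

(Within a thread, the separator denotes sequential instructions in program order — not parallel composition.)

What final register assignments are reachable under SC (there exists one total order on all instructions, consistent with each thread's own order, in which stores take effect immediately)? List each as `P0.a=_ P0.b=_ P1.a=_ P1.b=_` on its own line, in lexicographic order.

outcome vector order: (P0.a,P0.b,P1.a,P1.b)
|SC outcomes| = 10

P0.a=0 P0.b=0 P1.a=0 P1.b=0
P0.a=0 P0.b=0 P1.a=0 P1.b=2
P0.a=0 P0.b=0 P1.a=2 P1.b=2
P0.a=0 P0.b=2 P1.a=0 P1.b=0
P0.a=0 P0.b=2 P1.a=0 P1.b=2
P0.a=0 P0.b=2 P1.a=2 P1.b=2
P0.a=2 P0.b=0 P1.a=0 P1.b=0
P0.a=2 P0.b=2 P1.a=0 P1.b=0
P0.a=2 P0.b=2 P1.a=0 P1.b=2
P0.a=2 P0.b=2 P1.a=2 P1.b=2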